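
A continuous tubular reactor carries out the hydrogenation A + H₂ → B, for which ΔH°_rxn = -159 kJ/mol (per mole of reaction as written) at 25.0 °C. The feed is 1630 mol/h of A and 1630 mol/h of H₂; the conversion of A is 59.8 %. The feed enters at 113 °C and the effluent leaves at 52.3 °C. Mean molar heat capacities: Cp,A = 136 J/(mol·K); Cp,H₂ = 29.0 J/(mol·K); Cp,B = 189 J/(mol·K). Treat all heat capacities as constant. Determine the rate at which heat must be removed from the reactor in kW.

Extent of reaction ξ = 0.598 × 1630 = 974.74 mol/h
Reaction term: ξ·ΔH°_rxn = 974.74 × -159 = -154980 kJ/h
Sensible, feed 113→25 °C: -23668 kJ/h
Outlet flows (mol/h): A 655.26, H₂ 655.26, B 974.74
Sensible, products 25→52.3 °C: 7981 kJ/h
Q = ΔH = -170670 kJ/h = -47.408 kW
Heat removed = 47.408 kW

Q_out = 47.4 kW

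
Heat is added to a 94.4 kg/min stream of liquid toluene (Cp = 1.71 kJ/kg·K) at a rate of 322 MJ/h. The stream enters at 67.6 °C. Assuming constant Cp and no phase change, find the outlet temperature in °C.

Q = 322 MJ/h = 5366.7 kJ/min
ΔT = Q/(ṁ·Cp) = 5366.7/(94.4×1.71) = 33.246 K
T_out = 67.6 + 33.246 = 100.85 °C

T_out = 101 °C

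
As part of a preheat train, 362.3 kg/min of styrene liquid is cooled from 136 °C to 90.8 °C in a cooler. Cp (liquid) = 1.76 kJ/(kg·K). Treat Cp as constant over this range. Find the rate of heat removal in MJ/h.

Q_c = 1730 MJ/h

Q = ṁ·Cp·ΔT = 362.3 × 1.76 × (90.8 − 136) = -28822 kJ/min
Converting: 28822 / 60 s = 480.36 kW
Cooling duty = 1729.3 MJ/h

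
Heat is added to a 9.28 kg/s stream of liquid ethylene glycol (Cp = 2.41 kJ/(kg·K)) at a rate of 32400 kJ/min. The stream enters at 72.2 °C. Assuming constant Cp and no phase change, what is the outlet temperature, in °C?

Q = 32400 kJ/min = 540 kJ/s
ΔT = Q/(ṁ·Cp) = 540/(9.28×2.41) = 24.145 K
T_out = 72.2 + 24.145 = 96.345 °C

T_out = 96.3 °C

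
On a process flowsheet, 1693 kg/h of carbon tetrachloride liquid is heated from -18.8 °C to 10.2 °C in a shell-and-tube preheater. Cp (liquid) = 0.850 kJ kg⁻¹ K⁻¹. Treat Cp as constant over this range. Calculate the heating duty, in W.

Q = ṁ·Cp·ΔT = 1693 × 0.850 × (10.2 − -18.8) = 41732 kJ/h
Converting: 41732 / 3600 s = 11.592 kW
Heating duty = 11592 W

Q = 11600 W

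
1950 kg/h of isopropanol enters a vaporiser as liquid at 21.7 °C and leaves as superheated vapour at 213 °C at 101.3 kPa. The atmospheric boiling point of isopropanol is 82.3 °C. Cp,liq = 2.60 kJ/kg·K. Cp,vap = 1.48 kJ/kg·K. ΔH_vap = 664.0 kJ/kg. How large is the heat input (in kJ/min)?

Q = 33000 kJ/min

liquid 21.7→82.3 °C: 157.56 kJ/kg
vaporisation at 82.3 °C: 664 kJ/kg
vapour 82.3→213 °C: 193.44 kJ/kg
Δh = 157.56 + 664 + 193.44 = 1015 kJ/kg
Q = ṁ·Δh = 1950 kg/h × 1015 kJ/kg = 1.9792e+06 kJ/h
|Q| = 549.79 kW = 32987 kJ/min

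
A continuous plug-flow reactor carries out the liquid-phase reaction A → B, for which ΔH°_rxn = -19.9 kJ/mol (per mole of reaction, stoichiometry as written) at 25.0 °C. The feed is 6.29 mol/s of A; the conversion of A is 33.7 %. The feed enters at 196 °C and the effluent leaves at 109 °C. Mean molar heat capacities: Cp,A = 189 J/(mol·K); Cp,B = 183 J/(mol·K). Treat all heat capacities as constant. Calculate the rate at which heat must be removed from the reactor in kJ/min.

Q_out = 8800 kJ/min

Extent of reaction ξ = 0.337 × 6.29 = 2.1197 mol/s
Reaction term: ξ·ΔH°_rxn = 2.1197 × -19.9 = -42.183 kJ/s
Sensible, feed 196→25 °C: -203.29 kJ/s
Outlet flows (mol/s): A 4.1703, B 2.1197
Sensible, products 25→109 °C: 98.792 kJ/s
Q = ΔH = -146.68 kJ/s = -146.68 kW
Heat removed = 8800.6 kJ/min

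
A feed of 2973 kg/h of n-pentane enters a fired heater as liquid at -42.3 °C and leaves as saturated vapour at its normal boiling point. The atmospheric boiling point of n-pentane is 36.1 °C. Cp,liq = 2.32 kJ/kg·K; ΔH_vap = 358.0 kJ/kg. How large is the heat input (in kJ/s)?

liquid -42.3→36.1 °C: 181.89 kJ/kg
vaporisation at 36.1 °C: 358 kJ/kg
Δh = 181.89 + 358 = 539.89 kJ/kg
Q = ṁ·Δh = 2973 kg/h × 539.89 kJ/kg = 1.6051e+06 kJ/h
|Q| = 445.86 kW

Q = 446 kJ/s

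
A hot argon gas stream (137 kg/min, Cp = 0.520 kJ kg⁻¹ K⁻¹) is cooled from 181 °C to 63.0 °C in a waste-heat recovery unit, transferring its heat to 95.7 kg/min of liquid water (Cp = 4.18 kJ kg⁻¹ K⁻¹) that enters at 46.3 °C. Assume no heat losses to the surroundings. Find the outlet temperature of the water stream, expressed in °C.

T_c,out = 67.3 °C

Heat released by hot stream: Q = 137 × 0.520 × (181 − 63.0) = 8406.3 kJ/min
Energy balance on cold side (adiabatic exchanger): Q = ṁ_c·Cp_c·(T_c,out − T_c,in)
T_c,out = 46.3 + 8406.3/(95.7 × 4.18) = 67.314 °C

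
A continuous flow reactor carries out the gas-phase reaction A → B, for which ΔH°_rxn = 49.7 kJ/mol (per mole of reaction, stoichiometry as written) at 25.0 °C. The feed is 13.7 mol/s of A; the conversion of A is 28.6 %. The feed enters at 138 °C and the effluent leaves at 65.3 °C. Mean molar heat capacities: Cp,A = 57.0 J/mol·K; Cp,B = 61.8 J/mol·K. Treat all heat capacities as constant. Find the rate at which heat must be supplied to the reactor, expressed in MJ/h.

Q_in = 499 MJ/h

Extent of reaction ξ = 0.286 × 13.7 = 3.9182 mol/s
Reaction term: ξ·ΔH°_rxn = 3.9182 × 49.7 = 194.73 kJ/s
Sensible, feed 138→25 °C: -88.242 kJ/s
Outlet flows (mol/s): A 9.7818, B 3.9182
Sensible, products 25→65.3 °C: 32.228 kJ/s
Q = ΔH = 138.72 kJ/s = 138.72 kW
Heat supplied = 499.4 MJ/h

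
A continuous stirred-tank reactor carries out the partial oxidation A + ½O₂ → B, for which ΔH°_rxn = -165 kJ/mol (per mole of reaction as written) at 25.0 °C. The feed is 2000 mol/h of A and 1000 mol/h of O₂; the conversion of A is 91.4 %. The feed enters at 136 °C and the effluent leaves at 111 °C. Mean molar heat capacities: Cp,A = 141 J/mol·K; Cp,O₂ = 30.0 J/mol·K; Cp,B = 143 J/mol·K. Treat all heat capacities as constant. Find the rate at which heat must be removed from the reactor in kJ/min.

Extent of reaction ξ = 0.914 × 2000 = 1828 mol/h
Reaction term: ξ·ΔH°_rxn = 1828 × -165 = -301620 kJ/h
Sensible, feed 136→25 °C: -34632 kJ/h
Outlet flows (mol/h): A 172, O₂ 86, B 1828
Sensible, products 25→111 °C: 24788 kJ/h
Q = ΔH = -311460 kJ/h = -86.518 kW
Heat removed = 5191.1 kJ/min

Q_out = 5190 kJ/min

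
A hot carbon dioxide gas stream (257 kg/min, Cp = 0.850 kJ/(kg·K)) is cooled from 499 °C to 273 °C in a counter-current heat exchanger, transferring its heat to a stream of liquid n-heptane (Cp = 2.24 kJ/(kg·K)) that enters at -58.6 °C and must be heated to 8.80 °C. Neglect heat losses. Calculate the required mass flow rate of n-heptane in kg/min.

Heat released by hot stream: Q = 257 × 0.850 × (499 − 273) = 49370 kJ/min
Energy balance on cold side (adiabatic exchanger): Q = ṁ_c·Cp_c·(T_c,out − T_c,in)
ṁ_c = 49370 / [2.24 × (8.80 − -58.6)] = 327 kg/min

ṁ_c = 327 kg/min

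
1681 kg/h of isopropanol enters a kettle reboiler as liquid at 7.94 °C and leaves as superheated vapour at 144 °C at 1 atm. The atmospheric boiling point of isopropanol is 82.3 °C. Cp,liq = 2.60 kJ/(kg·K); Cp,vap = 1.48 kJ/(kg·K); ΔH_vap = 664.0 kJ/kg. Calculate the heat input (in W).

Q = 443000 W

liquid 7.94→82.3 °C: 193.34 kJ/kg
vaporisation at 82.3 °C: 664 kJ/kg
vapour 82.3→144 °C: 91.316 kJ/kg
Δh = 193.34 + 664 + 91.316 = 948.65 kJ/kg
Q = ṁ·Δh = 1681 kg/h × 948.65 kJ/kg = 1.5947e+06 kJ/h
|Q| = 442.97 kW = 442970 W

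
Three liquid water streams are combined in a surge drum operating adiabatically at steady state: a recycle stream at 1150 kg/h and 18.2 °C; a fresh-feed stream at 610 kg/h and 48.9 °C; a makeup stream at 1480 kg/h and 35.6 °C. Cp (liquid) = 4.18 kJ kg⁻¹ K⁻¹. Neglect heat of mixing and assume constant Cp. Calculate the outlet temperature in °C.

T_out = 31.9 °C

No heat crosses the boundary, so H_out = H_in.
T_out = Σ ṁᵢCp,ᵢTᵢ / Σ ṁᵢCp,ᵢ
      = 432410 / 13543 = 31.928 °C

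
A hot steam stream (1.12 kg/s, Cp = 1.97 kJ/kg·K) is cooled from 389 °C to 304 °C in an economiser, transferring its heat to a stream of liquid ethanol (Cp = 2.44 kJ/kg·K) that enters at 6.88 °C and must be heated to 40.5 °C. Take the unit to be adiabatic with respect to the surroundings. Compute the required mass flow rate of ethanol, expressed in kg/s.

ṁ_c = 2.29 kg/s

Heat released by hot stream: Q = 1.12 × 1.97 × (389 − 304) = 187.54 kJ/s
Energy balance on cold side (adiabatic exchanger): Q = ṁ_c·Cp_c·(T_c,out − T_c,in)
ṁ_c = 187.54 / [2.44 × (40.5 − 6.88)] = 2.2862 kg/s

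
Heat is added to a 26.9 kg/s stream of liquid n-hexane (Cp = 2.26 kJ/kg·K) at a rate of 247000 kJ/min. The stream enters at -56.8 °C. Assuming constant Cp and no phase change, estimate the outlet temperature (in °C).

T_out = 10.9 °C

Q = 247000 kJ/min = 4116.7 kJ/s
ΔT = Q/(ṁ·Cp) = 4116.7/(26.9×2.26) = 67.715 K
T_out = -56.8 + 67.715 = 10.915 °C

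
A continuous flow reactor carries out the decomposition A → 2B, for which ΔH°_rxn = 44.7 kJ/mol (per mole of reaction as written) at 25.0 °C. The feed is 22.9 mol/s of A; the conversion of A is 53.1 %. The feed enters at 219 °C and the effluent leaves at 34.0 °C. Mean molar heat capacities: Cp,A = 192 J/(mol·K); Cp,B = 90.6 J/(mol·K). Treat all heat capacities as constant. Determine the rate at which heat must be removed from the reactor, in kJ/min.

Extent of reaction ξ = 0.531 × 22.9 = 12.16 mol/s
Reaction term: ξ·ΔH°_rxn = 12.16 × 44.7 = 543.55 kJ/s
Sensible, feed 219→25 °C: -852.98 kJ/s
Outlet flows (mol/s): A 10.74, B 24.32
Sensible, products 25→34.0 °C: 38.389 kJ/s
Q = ΔH = -271.04 kJ/s = -271.04 kW
Heat removed = 16263 kJ/min

Q_out = 16300 kJ/min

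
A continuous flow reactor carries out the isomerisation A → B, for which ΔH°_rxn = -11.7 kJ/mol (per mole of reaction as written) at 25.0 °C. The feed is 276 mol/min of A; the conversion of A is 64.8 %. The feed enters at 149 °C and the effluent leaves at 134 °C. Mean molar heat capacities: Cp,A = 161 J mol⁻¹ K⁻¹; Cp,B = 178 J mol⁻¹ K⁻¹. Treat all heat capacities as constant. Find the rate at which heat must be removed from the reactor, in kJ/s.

Q_out = 40.5 kJ/s

Extent of reaction ξ = 0.648 × 276 = 178.85 mol/min
Reaction term: ξ·ΔH°_rxn = 178.85 × -11.7 = -2092.5 kJ/min
Sensible, feed 149→25 °C: -5510.1 kJ/min
Outlet flows (mol/min): A 97.152, B 178.85
Sensible, products 25→134 °C: 5174.9 kJ/min
Q = ΔH = -2427.7 kJ/min = -40.461 kW
Heat removed = 40.461 kJ/s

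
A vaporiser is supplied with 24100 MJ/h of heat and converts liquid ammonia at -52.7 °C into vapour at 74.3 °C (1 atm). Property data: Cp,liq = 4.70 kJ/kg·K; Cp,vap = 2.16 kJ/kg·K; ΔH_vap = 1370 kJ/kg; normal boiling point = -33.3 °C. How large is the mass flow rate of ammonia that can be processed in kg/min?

Δh = 4.70×(-33.3−-52.7) + 1370 + 2.16×(74.3−-33.3) = 1693.6 kJ/kg
Q = 24100 MJ/h = 6694.4 kJ/s = 401670 kJ/min
ṁ = Q/Δh = 401670 / 1693.6 = 237.17 kg/min

ṁ = 237 kg/min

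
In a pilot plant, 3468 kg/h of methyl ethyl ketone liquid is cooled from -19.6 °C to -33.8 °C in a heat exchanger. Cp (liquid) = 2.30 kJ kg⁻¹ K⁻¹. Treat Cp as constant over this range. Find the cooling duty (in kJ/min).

Q = ṁ·Cp·ΔT = 3468 × 2.30 × (-33.8 − -19.6) = -113260 kJ/h
Converting: 113260 / 3600 s = 31.462 kW
Cooling duty = 1887.7 kJ/min

Q_c = 1890 kJ/min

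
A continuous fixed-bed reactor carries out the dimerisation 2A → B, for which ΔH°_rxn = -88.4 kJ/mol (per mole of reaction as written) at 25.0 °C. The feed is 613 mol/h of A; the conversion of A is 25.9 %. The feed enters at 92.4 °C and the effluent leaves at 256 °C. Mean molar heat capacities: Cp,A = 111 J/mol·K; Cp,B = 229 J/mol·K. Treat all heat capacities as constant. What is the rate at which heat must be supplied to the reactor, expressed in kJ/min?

Extent of reaction ξ = 0.259 × 613 / 2 = 79.383 mol/h
Reaction term: ξ·ΔH°_rxn = 79.383 × -88.4 = -7017.5 kJ/h
Sensible, feed 92.4→25 °C: -4586.1 kJ/h
Outlet flows (mol/h): A 454.23, B 79.383
Sensible, products 25→256 °C: 15846 kJ/h
Q = ΔH = 4242.7 kJ/h = 1.1785 kW
Heat supplied = 70.712 kJ/min

Q_in = 70.7 kJ/min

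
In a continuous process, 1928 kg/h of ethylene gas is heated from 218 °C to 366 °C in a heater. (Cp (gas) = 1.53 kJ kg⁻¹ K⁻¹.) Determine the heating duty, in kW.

Q = ṁ·Cp·ΔT = 1928 × 1.53 × (366 − 218) = 436580 kJ/h
Converting: 436580 / 3600 s = 121.27 kW

Q = 121 kW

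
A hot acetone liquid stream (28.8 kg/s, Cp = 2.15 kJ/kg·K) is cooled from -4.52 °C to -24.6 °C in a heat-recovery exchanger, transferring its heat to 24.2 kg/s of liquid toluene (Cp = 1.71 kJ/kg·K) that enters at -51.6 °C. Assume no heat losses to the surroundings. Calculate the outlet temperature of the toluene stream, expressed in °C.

T_c,out = -21.6 °C

Heat released by hot stream: Q = 28.8 × 2.15 × (-4.52 − -24.6) = 1243.4 kJ/s
Energy balance on cold side (adiabatic exchanger): Q = ṁ_c·Cp_c·(T_c,out − T_c,in)
T_c,out = -51.6 + 1243.4/(24.2 × 1.71) = -21.554 °C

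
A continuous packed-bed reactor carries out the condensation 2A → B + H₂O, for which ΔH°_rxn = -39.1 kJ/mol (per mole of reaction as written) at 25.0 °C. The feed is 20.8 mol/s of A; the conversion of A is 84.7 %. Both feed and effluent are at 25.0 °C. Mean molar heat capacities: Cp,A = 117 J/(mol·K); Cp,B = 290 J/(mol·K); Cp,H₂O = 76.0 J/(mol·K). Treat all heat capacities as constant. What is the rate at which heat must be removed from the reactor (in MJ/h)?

Extent of reaction ξ = 0.847 × 20.8 / 2 = 8.8088 mol/s
Reaction term: ξ·ΔH°_rxn = 8.8088 × -39.1 = -344.42 kJ/s
Q = ΔH = -344.42 kJ/s = -344.42 kW
Heat removed = 1239.9 MJ/h

Q_out = 1240 MJ/h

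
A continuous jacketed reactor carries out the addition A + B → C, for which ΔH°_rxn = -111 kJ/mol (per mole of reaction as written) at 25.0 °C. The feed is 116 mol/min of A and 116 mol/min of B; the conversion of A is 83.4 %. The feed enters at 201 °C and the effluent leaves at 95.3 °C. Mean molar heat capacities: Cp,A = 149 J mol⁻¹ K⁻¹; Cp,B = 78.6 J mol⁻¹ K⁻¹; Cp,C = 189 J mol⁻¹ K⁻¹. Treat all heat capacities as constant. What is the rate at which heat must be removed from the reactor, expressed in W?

Q_out = 230000 W

Extent of reaction ξ = 0.834 × 116 = 96.744 mol/min
Reaction term: ξ·ΔH°_rxn = 96.744 × -111 = -10739 kJ/min
Sensible, feed 201→25 °C: -4646.7 kJ/min
Outlet flows (mol/min): A 19.256, B 19.256, C 96.744
Sensible, products 25→95.3 °C: 1593.5 kJ/min
Q = ΔH = -13792 kJ/min = -229.86 kW
Heat removed = 229860 W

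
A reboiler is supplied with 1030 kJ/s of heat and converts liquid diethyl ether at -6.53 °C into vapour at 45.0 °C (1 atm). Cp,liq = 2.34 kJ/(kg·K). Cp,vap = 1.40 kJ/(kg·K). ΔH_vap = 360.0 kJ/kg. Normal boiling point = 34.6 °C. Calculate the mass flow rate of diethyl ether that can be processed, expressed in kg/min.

Δh = 2.34×(34.6−-6.53) + 360.0 + 1.40×(45.0−34.6) = 470.8 kJ/kg
Q = 1030 kJ/s = 1030 kJ/s = 61800 kJ/min
ṁ = Q/Δh = 61800 / 470.8 = 131.26 kg/min

ṁ = 131 kg/min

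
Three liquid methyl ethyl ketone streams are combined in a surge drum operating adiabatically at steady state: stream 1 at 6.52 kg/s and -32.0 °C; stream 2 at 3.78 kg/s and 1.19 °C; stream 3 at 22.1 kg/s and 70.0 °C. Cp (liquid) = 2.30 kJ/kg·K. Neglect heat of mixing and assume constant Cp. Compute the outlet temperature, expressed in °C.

T_out = 41.4 °C

Adiabatic, steady state ⇒ Σ ṁᵢCp,ᵢ(T_out − Tᵢ) = 0
Σ ṁᵢCp,ᵢTᵢ = 6.52×2.30×-32.0 + 3.78×2.30×1.19 + 22.1×2.30×70.0 = 3088.6
Σ ṁᵢCp,ᵢ = 6.52×2.30 + 3.78×2.30 + 22.1×2.30 = 74.52
T_out = 3088.6 / 74.52 = 41.446 °C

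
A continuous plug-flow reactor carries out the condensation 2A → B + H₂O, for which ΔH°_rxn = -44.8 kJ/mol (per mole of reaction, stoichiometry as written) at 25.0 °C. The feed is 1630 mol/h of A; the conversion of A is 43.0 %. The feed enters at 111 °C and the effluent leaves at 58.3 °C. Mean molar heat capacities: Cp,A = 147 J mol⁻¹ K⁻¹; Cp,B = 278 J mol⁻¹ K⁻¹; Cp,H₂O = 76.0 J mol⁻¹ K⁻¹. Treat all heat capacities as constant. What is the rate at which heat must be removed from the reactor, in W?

Q_out = 7670 W

Extent of reaction ξ = 0.430 × 1630 / 2 = 350.45 mol/h
Reaction term: ξ·ΔH°_rxn = 350.45 × -44.8 = -15700 kJ/h
Sensible, feed 111→25 °C: -20606 kJ/h
Outlet flows (mol/h): A 929.1, B 350.45, H₂O 350.45
Sensible, products 25→58.3 °C: 8679.2 kJ/h
Q = ΔH = -27627 kJ/h = -7.6743 kW
Heat removed = 7674.3 W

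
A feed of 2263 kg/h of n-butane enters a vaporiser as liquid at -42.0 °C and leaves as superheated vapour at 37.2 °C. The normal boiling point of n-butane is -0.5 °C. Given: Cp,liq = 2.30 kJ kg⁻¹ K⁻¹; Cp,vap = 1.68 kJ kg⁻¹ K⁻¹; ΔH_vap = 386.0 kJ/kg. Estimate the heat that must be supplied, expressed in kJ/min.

Q = 20500 kJ/min

liquid -42.0→-0.5 °C: 95.45 kJ/kg
vaporisation at -0.5 °C: 386 kJ/kg
vapour -0.5→37.2 °C: 63.336 kJ/kg
Δh = 95.45 + 386 + 63.336 = 544.79 kJ/kg
Q = ṁ·Δh = 2263 kg/h × 544.79 kJ/kg = 1.2329e+06 kJ/h
|Q| = 342.46 kW = 20548 kJ/min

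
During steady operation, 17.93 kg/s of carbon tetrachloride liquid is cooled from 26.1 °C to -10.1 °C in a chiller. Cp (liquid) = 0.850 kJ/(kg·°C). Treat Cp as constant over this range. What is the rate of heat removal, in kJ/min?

Q_c = 33100 kJ/min

Q = ṁ·Cp·ΔT = 17.93 × 0.850 × (-10.1 − 26.1) = -551.71 kJ/s
Cooling duty = 33102 kJ/min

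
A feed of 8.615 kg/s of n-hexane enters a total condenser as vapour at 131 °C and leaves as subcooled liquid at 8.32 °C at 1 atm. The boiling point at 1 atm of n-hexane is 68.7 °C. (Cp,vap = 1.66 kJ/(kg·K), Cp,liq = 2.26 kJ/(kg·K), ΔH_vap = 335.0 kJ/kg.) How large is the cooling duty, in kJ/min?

Q_c = 297000 kJ/min

vapour 131→68.7 °C: -103.42 kJ/kg
condensation at 68.7 °C: -335 kJ/kg
liquid 68.7→8.32 °C: -136.46 kJ/kg
Δh = -103.42 + -335 + -136.46 = -574.88 kJ/kg
Q = ṁ·Δh = 8.615 kg/s × -574.88 kJ/kg = -4952.6 kJ/s
|Q| = 4952.6 kW = 297150 kJ/min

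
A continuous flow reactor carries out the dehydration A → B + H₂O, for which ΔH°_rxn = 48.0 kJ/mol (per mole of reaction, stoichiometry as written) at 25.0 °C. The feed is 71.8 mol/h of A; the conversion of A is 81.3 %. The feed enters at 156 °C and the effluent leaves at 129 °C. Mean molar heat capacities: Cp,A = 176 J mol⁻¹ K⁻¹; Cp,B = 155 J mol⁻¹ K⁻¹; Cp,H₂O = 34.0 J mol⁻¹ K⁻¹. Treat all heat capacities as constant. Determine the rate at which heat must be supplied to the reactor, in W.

Q_in = 705 W

Extent of reaction ξ = 0.813 × 71.8 = 58.373 mol/h
Reaction term: ξ·ΔH°_rxn = 58.373 × 48.0 = 2801.9 kJ/h
Sensible, feed 156→25 °C: -1655.4 kJ/h
Outlet flows (mol/h): A 13.427, B 58.373, H₂O 58.373
Sensible, products 25→129 °C: 1393.1 kJ/h
Q = ΔH = 2539.7 kJ/h = 0.70546 kW
Heat supplied = 705.46 W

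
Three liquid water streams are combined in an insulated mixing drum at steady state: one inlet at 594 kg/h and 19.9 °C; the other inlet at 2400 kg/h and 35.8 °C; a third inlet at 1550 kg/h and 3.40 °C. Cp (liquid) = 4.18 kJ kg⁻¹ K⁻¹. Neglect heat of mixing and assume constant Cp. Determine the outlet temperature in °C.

T_out = 22.7 °C

No heat crosses the boundary, so H_out = H_in.
Σ ṁᵢCp,ᵢTᵢ = 594×4.18×19.9 + 2400×4.18×35.8 + 1550×4.18×3.40 = 430580
Σ ṁᵢCp,ᵢ = 594×4.18 + 2400×4.18 + 1550×4.18 = 18994
T_out = 430580 / 18994 = 22.67 °C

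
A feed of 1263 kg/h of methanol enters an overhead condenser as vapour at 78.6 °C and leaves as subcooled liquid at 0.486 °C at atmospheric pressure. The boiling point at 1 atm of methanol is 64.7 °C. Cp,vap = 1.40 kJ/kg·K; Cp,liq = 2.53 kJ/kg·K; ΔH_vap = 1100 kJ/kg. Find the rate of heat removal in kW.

vapour 78.6→64.7 °C: -19.46 kJ/kg
condensation at 64.7 °C: -1100 kJ/kg
liquid 64.7→0.486 °C: -162.46 kJ/kg
Δh = -19.46 + -1100 + -162.46 = -1281.9 kJ/kg
Q = ṁ·Δh = 1263 kg/h × -1281.9 kJ/kg = -1.6191e+06 kJ/h
|Q| = 449.74 kW

Q_c = 450 kW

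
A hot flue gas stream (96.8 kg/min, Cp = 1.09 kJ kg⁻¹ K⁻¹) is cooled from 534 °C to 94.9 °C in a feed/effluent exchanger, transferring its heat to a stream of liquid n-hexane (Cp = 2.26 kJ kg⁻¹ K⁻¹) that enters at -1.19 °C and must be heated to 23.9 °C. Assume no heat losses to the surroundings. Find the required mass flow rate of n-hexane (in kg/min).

Heat released by hot stream: Q = 96.8 × 1.09 × (534 − 94.9) = 46330 kJ/min
Energy balance on cold side (adiabatic exchanger): Q = ṁ_c·Cp_c·(T_c,out − T_c,in)
ṁ_c = 46330 / [2.26 × (23.9 − -1.19)] = 817.06 kg/min

ṁ_c = 817 kg/min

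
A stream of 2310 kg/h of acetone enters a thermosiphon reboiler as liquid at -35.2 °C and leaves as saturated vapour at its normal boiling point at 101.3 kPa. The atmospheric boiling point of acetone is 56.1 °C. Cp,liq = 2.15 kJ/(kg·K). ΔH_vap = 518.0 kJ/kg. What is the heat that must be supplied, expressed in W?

liquid -35.2→56.1 °C: 196.3 kJ/kg
vaporisation at 56.1 °C: 518 kJ/kg
Δh = 196.3 + 518 = 714.3 kJ/kg
Q = ṁ·Δh = 2310 kg/h × 714.3 kJ/kg = 1.65e+06 kJ/h
|Q| = 458.34 kW = 458340 W

Q = 458000 W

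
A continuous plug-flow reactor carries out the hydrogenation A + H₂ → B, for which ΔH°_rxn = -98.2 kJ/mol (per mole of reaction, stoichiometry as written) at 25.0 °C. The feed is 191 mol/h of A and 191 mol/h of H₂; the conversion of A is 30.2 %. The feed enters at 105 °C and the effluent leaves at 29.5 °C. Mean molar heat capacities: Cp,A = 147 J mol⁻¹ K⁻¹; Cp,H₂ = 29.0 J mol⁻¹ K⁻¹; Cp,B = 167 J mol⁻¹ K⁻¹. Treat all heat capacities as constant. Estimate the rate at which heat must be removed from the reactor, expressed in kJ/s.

Q_out = 2.28 kJ/s

Extent of reaction ξ = 0.302 × 191 = 57.682 mol/h
Reaction term: ξ·ΔH°_rxn = 57.682 × -98.2 = -5664.4 kJ/h
Sensible, feed 105→25 °C: -2689.3 kJ/h
Outlet flows (mol/h): A 133.32, H₂ 133.32, B 57.682
Sensible, products 25→29.5 °C: 148.94 kJ/h
Q = ΔH = -8204.7 kJ/h = -2.2791 kW
Heat removed = 2.2791 kJ/s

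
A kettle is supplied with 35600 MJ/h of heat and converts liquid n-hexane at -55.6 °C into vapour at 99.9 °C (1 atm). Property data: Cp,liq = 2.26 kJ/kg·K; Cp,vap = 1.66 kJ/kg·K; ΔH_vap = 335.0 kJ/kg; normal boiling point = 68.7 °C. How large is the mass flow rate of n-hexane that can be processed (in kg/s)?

Δh = 2.26×(68.7−-55.6) + 335.0 + 1.66×(99.9−68.7) = 667.71 kJ/kg
Q = 35600 MJ/h = 9888.9 kJ/s = 9888.9 kJ/s
ṁ = Q/Δh = 9888.9 / 667.71 = 14.81 kg/s

ṁ = 14.8 kg/s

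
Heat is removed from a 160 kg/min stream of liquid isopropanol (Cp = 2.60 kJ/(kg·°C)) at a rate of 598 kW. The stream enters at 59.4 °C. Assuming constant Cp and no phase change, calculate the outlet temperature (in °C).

T_out = -26.9 °C

Q = 598 kW = 35880 kJ/min
ΔT = Q/(ṁ·Cp) = 35880/(160×2.60) = 86.25 K
T_out = 59.4 − 86.25 = -26.85 °C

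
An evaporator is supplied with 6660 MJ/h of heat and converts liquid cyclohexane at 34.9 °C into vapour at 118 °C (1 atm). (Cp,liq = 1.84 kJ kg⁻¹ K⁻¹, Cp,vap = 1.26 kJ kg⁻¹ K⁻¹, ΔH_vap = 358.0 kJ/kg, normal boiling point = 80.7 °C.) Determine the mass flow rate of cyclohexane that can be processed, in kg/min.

ṁ = 227 kg/min

Δh = 1.84×(80.7−34.9) + 358.0 + 1.26×(118−80.7) = 489.27 kJ/kg
Q = 6660 MJ/h = 1850 kJ/s = 111000 kJ/min
ṁ = Q/Δh = 111000 / 489.27 = 226.87 kg/min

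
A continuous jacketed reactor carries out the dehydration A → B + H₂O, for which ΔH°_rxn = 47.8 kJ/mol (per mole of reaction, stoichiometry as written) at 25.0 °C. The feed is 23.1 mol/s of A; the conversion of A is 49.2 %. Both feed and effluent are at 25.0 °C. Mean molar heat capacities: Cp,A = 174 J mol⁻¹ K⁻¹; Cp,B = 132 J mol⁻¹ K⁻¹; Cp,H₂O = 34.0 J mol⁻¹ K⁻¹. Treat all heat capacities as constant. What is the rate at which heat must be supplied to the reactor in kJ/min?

Q_in = 32600 kJ/min

Extent of reaction ξ = 0.492 × 23.1 = 11.365 mol/s
Reaction term: ξ·ΔH°_rxn = 11.365 × 47.8 = 543.26 kJ/s
Q = ΔH = 543.26 kJ/s = 543.26 kW
Heat supplied = 32595 kJ/min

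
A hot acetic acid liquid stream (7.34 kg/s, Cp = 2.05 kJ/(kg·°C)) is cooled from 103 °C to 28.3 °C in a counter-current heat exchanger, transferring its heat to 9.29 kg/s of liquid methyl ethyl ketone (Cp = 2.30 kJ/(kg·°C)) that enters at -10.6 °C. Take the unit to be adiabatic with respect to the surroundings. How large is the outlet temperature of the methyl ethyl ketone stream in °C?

Heat released by hot stream: Q = 7.34 × 2.05 × (103 − 28.3) = 1124 kJ/s
Energy balance on cold side (adiabatic exchanger): Q = ṁ_c·Cp_c·(T_c,out − T_c,in)
T_c,out = -10.6 + 1124/(9.29 × 2.30) = 42.005 °C

T_c,out = 42.0 °C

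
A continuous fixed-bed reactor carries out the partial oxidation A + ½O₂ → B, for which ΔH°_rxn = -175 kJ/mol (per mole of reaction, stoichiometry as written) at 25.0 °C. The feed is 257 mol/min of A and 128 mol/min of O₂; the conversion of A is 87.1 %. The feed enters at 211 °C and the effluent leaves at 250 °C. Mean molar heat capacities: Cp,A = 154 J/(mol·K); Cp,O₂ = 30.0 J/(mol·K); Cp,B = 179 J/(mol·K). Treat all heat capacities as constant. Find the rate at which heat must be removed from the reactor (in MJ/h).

Q_out = 2220 MJ/h

Extent of reaction ξ = 0.871 × 257 = 223.85 mol/min
Reaction term: ξ·ΔH°_rxn = 223.85 × -175 = -39173 kJ/min
Sensible, feed 211→25 °C: -8075.7 kJ/min
Outlet flows (mol/min): A 33.153, O₂ 16.076, B 223.85
Sensible, products 25→250 °C: 10273 kJ/min
Q = ΔH = -36976 kJ/min = -616.27 kW
Heat removed = 2218.6 MJ/h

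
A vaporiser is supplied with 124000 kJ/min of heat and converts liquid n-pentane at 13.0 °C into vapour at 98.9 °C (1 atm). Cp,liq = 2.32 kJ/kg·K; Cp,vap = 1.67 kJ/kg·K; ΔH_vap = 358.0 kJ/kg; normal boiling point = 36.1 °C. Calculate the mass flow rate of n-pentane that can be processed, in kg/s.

ṁ = 4.00 kg/s

Δh = 2.32×(36.1−13.0) + 358.0 + 1.67×(98.9−36.1) = 516.47 kJ/kg
Q = 124000 kJ/min = 2066.7 kJ/s = 2066.7 kJ/s
ṁ = Q/Δh = 2066.7 / 516.47 = 4.0015 kg/s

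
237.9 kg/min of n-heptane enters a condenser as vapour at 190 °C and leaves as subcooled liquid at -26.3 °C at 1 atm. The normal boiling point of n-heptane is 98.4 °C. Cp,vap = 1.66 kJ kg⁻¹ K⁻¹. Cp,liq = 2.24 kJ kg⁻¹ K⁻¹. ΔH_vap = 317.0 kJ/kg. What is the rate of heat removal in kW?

Q_c = 2970 kW

vapour 190→98.4 °C: -152.06 kJ/kg
condensation at 98.4 °C: -317 kJ/kg
liquid 98.4→-26.3 °C: -279.33 kJ/kg
Δh = -152.06 + -317 + -279.33 = -748.38 kJ/kg
Q = ṁ·Δh = 237.9 kg/min × -748.38 kJ/kg = -178040 kJ/min
|Q| = 2967.3 kW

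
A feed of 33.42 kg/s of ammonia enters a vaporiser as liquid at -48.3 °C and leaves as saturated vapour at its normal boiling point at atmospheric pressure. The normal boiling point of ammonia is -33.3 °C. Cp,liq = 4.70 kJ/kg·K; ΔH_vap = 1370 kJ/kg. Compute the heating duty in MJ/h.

Q = 173000 MJ/h

liquid -48.3→-33.3 °C: 70.5 kJ/kg
vaporisation at -33.3 °C: 1370 kJ/kg
Δh = 70.5 + 1370 = 1440.5 kJ/kg
Q = ṁ·Δh = 33.42 kg/s × 1440.5 kJ/kg = 48142 kJ/s
|Q| = 48142 kW = 173310 MJ/h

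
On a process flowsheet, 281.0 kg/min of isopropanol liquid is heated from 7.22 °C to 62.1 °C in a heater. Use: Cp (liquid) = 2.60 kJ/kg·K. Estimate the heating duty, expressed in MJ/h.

Q = 2410 MJ/h

Q = ṁ·Cp·ΔT = 281.0 × 2.60 × (62.1 − 7.22) = 40095 kJ/min
Converting: 40095 / 60 s = 668.26 kW
Heating duty = 2405.7 MJ/h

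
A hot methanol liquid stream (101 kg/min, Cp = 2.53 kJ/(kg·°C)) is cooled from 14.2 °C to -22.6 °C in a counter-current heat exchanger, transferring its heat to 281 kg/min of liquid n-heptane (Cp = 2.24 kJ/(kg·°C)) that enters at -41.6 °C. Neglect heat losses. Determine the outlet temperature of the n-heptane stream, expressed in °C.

T_c,out = -26.7 °C

Heat released by hot stream: Q = 101 × 2.53 × (14.2 − -22.6) = 9403.5 kJ/min
Energy balance on cold side (adiabatic exchanger): Q = ṁ_c·Cp_c·(T_c,out − T_c,in)
T_c,out = -41.6 + 9403.5/(281 × 2.24) = -26.661 °C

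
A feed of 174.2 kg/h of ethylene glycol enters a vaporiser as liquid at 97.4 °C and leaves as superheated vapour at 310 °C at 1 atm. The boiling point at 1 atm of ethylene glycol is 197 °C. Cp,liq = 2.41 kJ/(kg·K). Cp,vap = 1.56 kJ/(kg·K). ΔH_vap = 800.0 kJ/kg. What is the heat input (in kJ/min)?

liquid 97.4→197 °C: 240.04 kJ/kg
vaporisation at 197 °C: 800 kJ/kg
vapour 197→310 °C: 176.28 kJ/kg
Δh = 240.04 + 800 + 176.28 = 1216.3 kJ/kg
Q = ṁ·Δh = 174.2 kg/h × 1216.3 kJ/kg = 211880 kJ/h
|Q| = 58.856 kW = 3531.4 kJ/min

Q = 3530 kJ/min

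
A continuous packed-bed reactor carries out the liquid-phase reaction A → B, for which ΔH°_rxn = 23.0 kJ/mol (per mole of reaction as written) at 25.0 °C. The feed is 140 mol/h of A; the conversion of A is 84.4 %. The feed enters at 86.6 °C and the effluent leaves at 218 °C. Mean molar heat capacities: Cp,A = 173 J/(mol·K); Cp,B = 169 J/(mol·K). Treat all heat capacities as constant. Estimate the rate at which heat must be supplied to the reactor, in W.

Q_in = 1610 W

Extent of reaction ξ = 0.844 × 140 = 118.16 mol/h
Reaction term: ξ·ΔH°_rxn = 118.16 × 23.0 = 2717.7 kJ/h
Sensible, feed 86.6→25 °C: -1492 kJ/h
Outlet flows (mol/h): A 21.84, B 118.16
Sensible, products 25→218 °C: 4583.2 kJ/h
Q = ΔH = 5809 kJ/h = 1.6136 kW
Heat supplied = 1613.6 W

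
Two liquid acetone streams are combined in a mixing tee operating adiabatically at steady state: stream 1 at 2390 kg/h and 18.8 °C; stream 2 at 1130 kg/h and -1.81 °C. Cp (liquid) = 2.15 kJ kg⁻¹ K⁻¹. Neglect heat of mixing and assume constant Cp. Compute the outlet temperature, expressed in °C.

T_out = 12.2 °C

Energy balance with Q = 0: Σ ṁᵢCp,ᵢ(T_out − Tᵢ) = 0
Σ ṁᵢCp,ᵢTᵢ = 2390×2.15×18.8 + 1130×2.15×-1.81 = 92206
Σ ṁᵢCp,ᵢ = 2390×2.15 + 1130×2.15 = 7568
T_out = 92206 / 7568 = 12.184 °C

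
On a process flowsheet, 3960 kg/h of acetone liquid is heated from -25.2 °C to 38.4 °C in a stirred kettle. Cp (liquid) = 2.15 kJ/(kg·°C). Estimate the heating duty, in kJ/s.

Q = ṁ·Cp·ΔT = 3960 × 2.15 × (38.4 − -25.2) = 541490 kJ/h
Converting: 541490 / 3600 s = 150.41 kW

Q = 150 kJ/s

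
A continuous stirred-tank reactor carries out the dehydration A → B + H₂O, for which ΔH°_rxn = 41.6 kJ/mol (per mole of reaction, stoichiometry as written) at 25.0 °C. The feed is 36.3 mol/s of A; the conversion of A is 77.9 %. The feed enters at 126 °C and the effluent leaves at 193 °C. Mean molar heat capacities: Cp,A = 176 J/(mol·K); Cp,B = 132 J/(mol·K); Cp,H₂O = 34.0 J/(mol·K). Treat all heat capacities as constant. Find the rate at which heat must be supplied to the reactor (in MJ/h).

Extent of reaction ξ = 0.779 × 36.3 = 28.278 mol/s
Reaction term: ξ·ΔH°_rxn = 28.278 × 41.6 = 1176.4 kJ/s
Sensible, feed 126→25 °C: -645.27 kJ/s
Outlet flows (mol/s): A 8.0223, B 28.278, H₂O 28.278
Sensible, products 25→193 °C: 1025.8 kJ/s
Q = ΔH = 1556.9 kJ/s = 1556.9 kW
Heat supplied = 5604.8 MJ/h

Q_in = 5600 MJ/h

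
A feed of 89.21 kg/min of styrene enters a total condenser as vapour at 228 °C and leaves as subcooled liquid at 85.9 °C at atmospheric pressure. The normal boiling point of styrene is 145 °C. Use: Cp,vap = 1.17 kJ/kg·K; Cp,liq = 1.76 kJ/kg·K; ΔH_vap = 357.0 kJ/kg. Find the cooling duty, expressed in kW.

Q_c = 830 kW

vapour 228→145 °C: -97.11 kJ/kg
condensation at 145 °C: -357 kJ/kg
liquid 145→85.9 °C: -104.02 kJ/kg
Δh = -97.11 + -357 + -104.02 = -558.13 kJ/kg
Q = ṁ·Δh = 89.21 kg/min × -558.13 kJ/kg = -49790 kJ/min
|Q| = 829.84 kW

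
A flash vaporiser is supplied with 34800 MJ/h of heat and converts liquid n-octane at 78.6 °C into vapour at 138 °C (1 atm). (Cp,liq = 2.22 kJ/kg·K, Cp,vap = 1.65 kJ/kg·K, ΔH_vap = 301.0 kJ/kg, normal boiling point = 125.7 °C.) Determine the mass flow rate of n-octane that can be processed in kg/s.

ṁ = 22.7 kg/s

Δh = 2.22×(125.7−78.6) + 301.0 + 1.65×(138−125.7) = 425.86 kJ/kg
Q = 34800 MJ/h = 9666.7 kJ/s = 9666.7 kJ/s
ṁ = Q/Δh = 9666.7 / 425.86 = 22.699 kg/s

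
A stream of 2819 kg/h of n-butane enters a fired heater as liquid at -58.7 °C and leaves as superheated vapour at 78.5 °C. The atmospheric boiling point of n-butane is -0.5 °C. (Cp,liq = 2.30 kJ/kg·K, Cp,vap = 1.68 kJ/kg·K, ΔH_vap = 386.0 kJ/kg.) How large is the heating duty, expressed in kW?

Q = 511 kW

liquid -58.7→-0.5 °C: 133.86 kJ/kg
vaporisation at -0.5 °C: 386 kJ/kg
vapour -0.5→78.5 °C: 132.72 kJ/kg
Δh = 133.86 + 386 + 132.72 = 652.58 kJ/kg
Q = ṁ·Δh = 2819 kg/h × 652.58 kJ/kg = 1.8396e+06 kJ/h
|Q| = 511.01 kW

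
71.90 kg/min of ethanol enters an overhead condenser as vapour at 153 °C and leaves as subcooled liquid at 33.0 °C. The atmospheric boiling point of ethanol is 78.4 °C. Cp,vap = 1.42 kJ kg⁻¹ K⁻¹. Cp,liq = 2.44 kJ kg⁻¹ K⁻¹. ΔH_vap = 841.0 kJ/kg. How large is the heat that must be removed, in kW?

Q_c = 1270 kW

vapour 153→78.4 °C: -105.93 kJ/kg
condensation at 78.4 °C: -841 kJ/kg
liquid 78.4→33.0 °C: -110.78 kJ/kg
Δh = -105.93 + -841 + -110.78 = -1057.7 kJ/kg
Q = ṁ·Δh = 71.90 kg/min × -1057.7 kJ/kg = -76049 kJ/min
|Q| = 1267.5 kW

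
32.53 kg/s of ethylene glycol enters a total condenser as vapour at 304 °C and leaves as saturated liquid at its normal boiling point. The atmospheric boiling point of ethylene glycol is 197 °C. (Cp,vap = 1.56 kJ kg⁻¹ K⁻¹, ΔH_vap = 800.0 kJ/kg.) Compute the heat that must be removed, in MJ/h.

Q_c = 113000 MJ/h

vapour 304→197 °C: -166.92 kJ/kg
condensation at 197 °C: -800 kJ/kg
Δh = -166.92 + -800 = -966.92 kJ/kg
Q = ṁ·Δh = 32.53 kg/s × -966.92 kJ/kg = -31454 kJ/s
|Q| = 31454 kW = 113230 MJ/h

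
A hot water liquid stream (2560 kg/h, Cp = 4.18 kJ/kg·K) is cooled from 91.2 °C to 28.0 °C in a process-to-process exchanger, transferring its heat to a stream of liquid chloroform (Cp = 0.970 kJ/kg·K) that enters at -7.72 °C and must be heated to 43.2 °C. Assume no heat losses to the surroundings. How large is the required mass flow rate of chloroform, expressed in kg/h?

Heat released by hot stream: Q = 2560 × 4.18 × (91.2 − 28.0) = 676290 kJ/h
Energy balance on cold side (adiabatic exchanger): Q = ṁ_c·Cp_c·(T_c,out − T_c,in)
ṁ_c = 676290 / [0.970 × (43.2 − -7.72)] = 13692 kg/h

ṁ_c = 13700 kg/h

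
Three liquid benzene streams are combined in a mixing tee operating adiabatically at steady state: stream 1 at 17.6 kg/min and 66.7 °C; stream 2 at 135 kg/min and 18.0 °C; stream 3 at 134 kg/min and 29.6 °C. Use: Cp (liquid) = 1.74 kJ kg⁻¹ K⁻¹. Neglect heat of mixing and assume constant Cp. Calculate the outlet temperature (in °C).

No heat crosses the boundary, so H_out = H_in.
T_out = Σ ṁᵢCp,ᵢTᵢ / Σ ṁᵢCp,ᵢ
      = 13172 / 498.68 = 26.414 °C

T_out = 26.4 °C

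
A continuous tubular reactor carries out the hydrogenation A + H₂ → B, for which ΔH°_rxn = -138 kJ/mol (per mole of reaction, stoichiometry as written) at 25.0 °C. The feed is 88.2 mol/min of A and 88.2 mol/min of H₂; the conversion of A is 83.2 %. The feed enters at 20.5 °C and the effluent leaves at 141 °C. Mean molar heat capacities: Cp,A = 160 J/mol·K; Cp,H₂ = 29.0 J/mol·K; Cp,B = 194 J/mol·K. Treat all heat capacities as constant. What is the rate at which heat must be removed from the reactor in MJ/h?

Extent of reaction ξ = 0.832 × 88.2 = 73.382 mol/min
Reaction term: ξ·ΔH°_rxn = 73.382 × -138 = -10127 kJ/min
Sensible, feed 20.5→25 °C: 75.014 kJ/min
Outlet flows (mol/min): A 14.818, H₂ 14.818, B 73.382
Sensible, products 25→141 °C: 1976.3 kJ/min
Q = ΔH = -8075.5 kJ/min = -134.59 kW
Heat removed = 484.53 MJ/h

Q_out = 485 MJ/h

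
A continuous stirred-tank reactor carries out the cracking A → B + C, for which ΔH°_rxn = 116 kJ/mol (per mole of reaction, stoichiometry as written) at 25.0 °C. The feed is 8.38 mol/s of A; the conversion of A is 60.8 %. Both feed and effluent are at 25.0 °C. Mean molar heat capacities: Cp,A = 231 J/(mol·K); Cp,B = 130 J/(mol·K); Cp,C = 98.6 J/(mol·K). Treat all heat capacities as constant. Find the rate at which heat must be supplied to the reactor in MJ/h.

Q_in = 2130 MJ/h

Extent of reaction ξ = 0.608 × 8.38 = 5.095 mol/s
Reaction term: ξ·ΔH°_rxn = 5.095 × 116 = 591.02 kJ/s
Q = ΔH = 591.02 kJ/s = 591.02 kW
Heat supplied = 2127.7 MJ/h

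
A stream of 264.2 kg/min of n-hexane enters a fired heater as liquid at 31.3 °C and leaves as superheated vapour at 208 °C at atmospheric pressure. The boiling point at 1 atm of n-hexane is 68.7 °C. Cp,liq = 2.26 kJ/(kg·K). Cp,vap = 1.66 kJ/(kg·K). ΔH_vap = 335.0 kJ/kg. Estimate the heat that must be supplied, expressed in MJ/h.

liquid 31.3→68.7 °C: 84.524 kJ/kg
vaporisation at 68.7 °C: 335 kJ/kg
vapour 68.7→208 °C: 231.24 kJ/kg
Δh = 84.524 + 335 + 231.24 = 650.76 kJ/kg
Q = ṁ·Δh = 264.2 kg/min × 650.76 kJ/kg = 171930 kJ/min
|Q| = 2865.5 kW = 10316 MJ/h

Q = 10300 MJ/h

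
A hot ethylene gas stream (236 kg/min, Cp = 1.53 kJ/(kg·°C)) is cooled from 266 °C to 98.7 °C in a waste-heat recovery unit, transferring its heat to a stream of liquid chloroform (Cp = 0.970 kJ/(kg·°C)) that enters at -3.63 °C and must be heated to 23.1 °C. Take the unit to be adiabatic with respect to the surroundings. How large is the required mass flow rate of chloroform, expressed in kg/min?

ṁ_c = 2330 kg/min

Heat released by hot stream: Q = 236 × 1.53 × (266 − 98.7) = 60409 kJ/min
Energy balance on cold side (adiabatic exchanger): Q = ṁ_c·Cp_c·(T_c,out − T_c,in)
ṁ_c = 60409 / [0.970 × (23.1 − -3.63)] = 2329.9 kg/min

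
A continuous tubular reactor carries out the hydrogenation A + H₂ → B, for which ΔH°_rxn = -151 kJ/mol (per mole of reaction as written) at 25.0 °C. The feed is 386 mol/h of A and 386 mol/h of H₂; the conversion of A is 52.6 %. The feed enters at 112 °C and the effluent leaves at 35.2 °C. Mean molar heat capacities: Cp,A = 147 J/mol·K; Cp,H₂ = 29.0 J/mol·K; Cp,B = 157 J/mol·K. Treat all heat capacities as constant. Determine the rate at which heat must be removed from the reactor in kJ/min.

Extent of reaction ξ = 0.526 × 386 = 203.04 mol/h
Reaction term: ξ·ΔH°_rxn = 203.04 × -151 = -30658 kJ/h
Sensible, feed 112→25 °C: -5910.4 kJ/h
Outlet flows (mol/h): A 182.96, H₂ 182.96, B 203.04
Sensible, products 25→35.2 °C: 653.6 kJ/h
Q = ΔH = -35915 kJ/h = -9.9765 kW
Heat removed = 598.59 kJ/min

Q_out = 599 kJ/min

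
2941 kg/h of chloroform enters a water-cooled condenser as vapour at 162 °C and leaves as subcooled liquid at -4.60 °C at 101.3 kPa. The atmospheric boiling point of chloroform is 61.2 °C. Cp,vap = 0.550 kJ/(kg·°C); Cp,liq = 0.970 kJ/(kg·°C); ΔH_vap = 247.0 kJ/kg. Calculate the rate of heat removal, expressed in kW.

vapour 162→61.2 °C: -55.44 kJ/kg
condensation at 61.2 °C: -247 kJ/kg
liquid 61.2→-4.60 °C: -63.826 kJ/kg
Δh = -55.44 + -247 + -63.826 = -366.27 kJ/kg
Q = ṁ·Δh = 2941 kg/h × -366.27 kJ/kg = -1.0772e+06 kJ/h
|Q| = 299.22 kW

Q_c = 299 kW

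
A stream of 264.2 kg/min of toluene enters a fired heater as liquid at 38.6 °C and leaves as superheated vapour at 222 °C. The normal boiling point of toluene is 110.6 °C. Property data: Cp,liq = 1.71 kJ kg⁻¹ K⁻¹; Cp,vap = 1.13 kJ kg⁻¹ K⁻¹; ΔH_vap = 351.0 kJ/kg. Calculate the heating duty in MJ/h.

liquid 38.6→110.6 °C: 123.12 kJ/kg
vaporisation at 110.6 °C: 351 kJ/kg
vapour 110.6→222 °C: 125.88 kJ/kg
Δh = 123.12 + 351 + 125.88 = 600 kJ/kg
Q = ṁ·Δh = 264.2 kg/min × 600 kJ/kg = 158520 kJ/min
|Q| = 2642 kW = 9511.2 MJ/h

Q = 9510 MJ/h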